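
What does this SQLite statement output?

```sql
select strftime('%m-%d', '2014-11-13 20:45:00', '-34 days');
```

10-10

First apply '-34 days': 2014-11-13 20:45:00 → 2014-10-10 20:45:00.
`%m-%d` extracts the month-day: 10-10.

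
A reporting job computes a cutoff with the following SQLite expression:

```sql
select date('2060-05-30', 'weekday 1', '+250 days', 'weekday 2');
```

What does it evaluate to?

2061-02-08

`weekday 1` advances to the next Monday; 2060-05-30 is a Sunday, so it moves forward to 2060-05-31.
Applying '+250 days' to 2060-05-31: counting 250 days forward gives 2061-02-05.
`weekday 2` advances to the next Tuesday; 2061-02-05 is a Saturday, so it moves forward to 2061-02-08.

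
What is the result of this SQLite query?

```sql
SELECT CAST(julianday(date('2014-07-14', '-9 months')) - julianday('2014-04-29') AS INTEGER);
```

Adding -9 months to 2014-07-14 gives 2013-10-14.
17 days remain in October 2013 after the 14th (31 − 14).
November 2013: 30 days.
December 2013: 31 days.
January 2014: 31 days.
February 2014: 28 days.
March 2014: 31 days.
Then 29 days into April 2014.
Total: 17 + 30 + 31 + 31 + 28 + 31 + 29 = 197.
The subtraction is earlier − later, so the result is −197 → -197.

-197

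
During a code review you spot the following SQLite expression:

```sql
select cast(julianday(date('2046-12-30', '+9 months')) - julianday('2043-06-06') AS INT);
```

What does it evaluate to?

Adding +9 months to 2046-12-30 gives 2047-09-30.
24 days remain in June 2043 after the 6th (30 − 6).
Full months from July 2043 through August 2047 contribute their day counts.
Then 30 days into September 2047.
Total: 24 + 31 + 31 + 30 + 31 + 30 + 31 + 31 + 29 + 31 + 30 + 31 + 30 + 31 + 31 + 30 + 31 + 30 + 31 + 31 + 28 + 31 + 30 + 31 + 30 + 31 + 31 + 30 + 31 + 30 + 31 + 31 + 28 + 31 + 30 + 31 + 30 + 31 + 31 + 30 + 31 + 30 + 31 + 31 + 28 + 31 + 30 + 31 + 30 + 31 + 31 + 30 = 1577.

1577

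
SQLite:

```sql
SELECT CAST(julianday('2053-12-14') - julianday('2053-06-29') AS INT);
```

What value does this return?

168

1 day remains in June 2053 after the 29th (30 − 29).
July 2053: 31 days.
August 2053: 31 days.
September 2053: 30 days.
October 2053: 31 days.
November 2053: 30 days.
Then 14 days into December 2053.
Total: 1 + 31 + 31 + 30 + 31 + 30 + 14 = 168.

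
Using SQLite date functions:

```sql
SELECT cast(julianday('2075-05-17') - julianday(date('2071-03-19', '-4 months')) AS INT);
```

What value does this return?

1640

Adding -4 months to 2071-03-19 gives 2070-11-19.
11 days remain in November 2070 after the 19th (30 − 19).
Full months from December 2070 through April 2075 contribute their day counts.
Then 17 days into May 2075.
Total: 11 + 31 + 31 + 28 + 31 + 30 + 31 + 30 + 31 + 31 + 30 + 31 + 30 + 31 + 31 + 29 + 31 + 30 + 31 + 30 + 31 + 31 + 30 + 31 + 30 + 31 + 31 + 28 + 31 + 30 + 31 + 30 + 31 + 31 + 30 + 31 + 30 + 31 + 31 + 28 + 31 + 30 + 31 + 30 + 31 + 31 + 30 + 31 + 30 + 31 + 31 + 28 + 31 + 30 + 17 = 1640.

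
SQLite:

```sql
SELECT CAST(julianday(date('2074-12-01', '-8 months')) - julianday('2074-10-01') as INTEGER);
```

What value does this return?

Adding -8 months to 2074-12-01 gives 2074-04-01.
29 days remain in April 2074 after the 1st (30 − 1).
May 2074: 31 days.
June 2074: 30 days.
July 2074: 31 days.
August 2074: 31 days.
September 2074: 30 days.
Then 1 day into October 2074.
Total: 29 + 31 + 30 + 31 + 31 + 30 + 1 = 183.
The subtraction is earlier − later, so the result is −183 → -183.

-183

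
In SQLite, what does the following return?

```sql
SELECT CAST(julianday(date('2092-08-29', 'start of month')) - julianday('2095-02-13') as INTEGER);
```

`start of month` rewinds 2092-08-29 to 2092-08-01.
30 days remain in August 2092 after the 1st (31 − 1).
Full months from September 2092 through January 2095 contribute their day counts.
Then 13 days into February 2095.
Total: 30 + 30 + 31 + 30 + 31 + 31 + 28 + 31 + 30 + 31 + 30 + 31 + 31 + 30 + 31 + 30 + 31 + 31 + 28 + 31 + 30 + 31 + 30 + 31 + 31 + 30 + 31 + 30 + 31 + 31 + 13 = 926.
The subtraction is earlier − later, so the result is −926 → -926.

-926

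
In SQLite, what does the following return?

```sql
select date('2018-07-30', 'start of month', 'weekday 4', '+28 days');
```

`start of month` rewinds 2018-07-30 to 2018-07-01.
`weekday 4` advances to the next Thursday; 2018-07-01 is a Sunday, so it moves forward to 2018-07-05.
July 2018 has 31 days; 26 remain after the 5th, so 27 days reach 2018-08-01.
Advancing 1 more day within August lands on 2018-08-02.

2018-08-02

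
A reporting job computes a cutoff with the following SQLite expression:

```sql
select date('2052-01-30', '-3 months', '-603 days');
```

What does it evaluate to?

Adding -3 months to 2052-01-30 gives 2051-10-30.
Applying '-603 days' to 2051-10-30: counting 603 days back gives 2050-03-06.

2050-03-06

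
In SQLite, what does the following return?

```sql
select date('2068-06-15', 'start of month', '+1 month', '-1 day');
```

2068-06-30

`start of month` rewinds 2068-06-15 to 2068-06-01.
Adding +1 month to 2068-06-01 gives 2068-07-01.
Going back 1 day from 2068-07-01 reaches 2068-06-30 (last day of June, 30 days).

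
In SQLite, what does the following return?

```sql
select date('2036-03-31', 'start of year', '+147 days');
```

`start of year` rewinds 2036-03-31 to 2036-01-01.
Applying '+147 days' to 2036-01-01: counting 147 days forward gives 2036-05-27.

2036-05-27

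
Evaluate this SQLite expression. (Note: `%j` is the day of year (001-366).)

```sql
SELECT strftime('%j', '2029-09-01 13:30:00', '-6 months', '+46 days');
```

106

First apply '-6 months', '+46 days': 2029-09-01 13:30:00 → 2029-04-16 13:30:00.
Day-of-year for 2029-04-16: days since 2029-01-01 inclusive = 106, zero-padded to 106.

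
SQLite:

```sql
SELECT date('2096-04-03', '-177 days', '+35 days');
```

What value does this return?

Applying '-177 days' to 2096-04-03: counting 177 days back gives 2095-10-09.
October 2095 has 31 days; 22 remain after the 9th, so 23 days reach 2095-11-01.
Advancing 12 more days within November lands on 2095-11-13.

2095-11-13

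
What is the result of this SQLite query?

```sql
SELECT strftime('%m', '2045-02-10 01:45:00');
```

02

`%m` extracts the 2-digit month (01-12): 02.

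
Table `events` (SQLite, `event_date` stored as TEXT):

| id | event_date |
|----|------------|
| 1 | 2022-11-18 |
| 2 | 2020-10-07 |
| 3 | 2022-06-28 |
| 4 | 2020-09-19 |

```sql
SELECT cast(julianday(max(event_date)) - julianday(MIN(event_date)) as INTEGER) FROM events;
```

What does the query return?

790

MIN = 2020-09-19, MAX = 2022-11-18.
11 days remain in September 2020 after the 19th (30 − 19).
Full months from October 2020 through October 2022 contribute their day counts.
Then 18 days into November 2022.
Total: 11 + 31 + 30 + 31 + 31 + 28 + 31 + 30 + 31 + 30 + 31 + 31 + 30 + 31 + 30 + 31 + 31 + 28 + 31 + 30 + 31 + 30 + 31 + 31 + 30 + 31 + 18 = 790.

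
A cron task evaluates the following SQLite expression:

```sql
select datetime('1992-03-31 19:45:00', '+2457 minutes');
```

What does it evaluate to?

2457 minutes = 40h 57m; +2457 minutes from 1992-03-31 19:45:00 is 1992-04-02 12:42:00 (crosses midnight).

1992-04-02 12:42:00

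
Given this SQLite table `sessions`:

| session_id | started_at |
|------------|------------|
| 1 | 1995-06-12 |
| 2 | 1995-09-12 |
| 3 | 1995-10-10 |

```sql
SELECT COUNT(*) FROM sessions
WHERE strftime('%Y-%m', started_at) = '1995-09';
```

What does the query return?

1

Rows with year-month 1995-09: 1995-09-12 → 1.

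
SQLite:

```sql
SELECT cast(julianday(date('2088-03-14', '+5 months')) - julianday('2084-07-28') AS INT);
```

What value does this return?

Adding +5 months to 2088-03-14 gives 2088-08-14.
3 days remain in July 2084 after the 28th (31 − 28).
Full months from August 2084 through July 2088 contribute their day counts.
Then 14 days into August 2088.
Total: 3 + 31 + 30 + 31 + 30 + 31 + 31 + 28 + 31 + 30 + 31 + 30 + 31 + 31 + 30 + 31 + 30 + 31 + 31 + 28 + 31 + 30 + 31 + 30 + 31 + 31 + 30 + 31 + 30 + 31 + 31 + 28 + 31 + 30 + 31 + 30 + 31 + 31 + 30 + 31 + 30 + 31 + 31 + 29 + 31 + 30 + 31 + 30 + 31 + 14 = 1478.

1478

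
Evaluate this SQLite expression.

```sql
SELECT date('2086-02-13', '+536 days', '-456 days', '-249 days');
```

2085-08-28

Applying '+536 days' to 2086-02-13: counting 536 days forward gives 2087-08-03.
Applying '-456 days' to 2087-08-03: counting 456 days back gives 2086-05-04.
Applying '-249 days' to 2086-05-04: counting 249 days back gives 2085-08-28.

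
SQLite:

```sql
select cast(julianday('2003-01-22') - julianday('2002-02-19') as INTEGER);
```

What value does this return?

337

9 days remain in February 2002 after the 19th (28 − 19).
Full months from March 2002 through December 2002 contribute their day counts.
Then 22 days into January 2003.
Total: 9 + 31 + 30 + 31 + 30 + 31 + 31 + 30 + 31 + 30 + 31 + 22 = 337.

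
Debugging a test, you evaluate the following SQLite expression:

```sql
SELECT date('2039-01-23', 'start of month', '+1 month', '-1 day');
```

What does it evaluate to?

`start of month` rewinds 2039-01-23 to 2039-01-01.
Adding +1 month to 2039-01-01 gives 2039-02-01.
Going back 1 day from 2039-02-01 reaches 2039-01-31 (last day of January, 31 days).

2039-01-31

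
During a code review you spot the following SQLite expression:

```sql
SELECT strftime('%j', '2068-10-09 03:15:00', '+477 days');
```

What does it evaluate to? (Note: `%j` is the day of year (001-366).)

029

First apply '+477 days': 2068-10-09 03:15:00 → 2070-01-29 03:15:00.
Day-of-year for 2070-01-29: days since 2070-01-01 inclusive = 29, zero-padded to 029.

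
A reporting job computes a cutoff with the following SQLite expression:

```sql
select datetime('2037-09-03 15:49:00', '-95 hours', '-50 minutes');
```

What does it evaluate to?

-95 hours from 2037-09-03 15:49:00 is 2037-08-30 16:49:00 (crosses midnight).
-50 minutes from 2037-08-30 16:49:00 is 2037-08-30 15:59:00.

2037-08-30 15:59:00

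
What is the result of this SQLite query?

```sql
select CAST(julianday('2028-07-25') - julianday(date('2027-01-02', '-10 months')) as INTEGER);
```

Adding -10 months to 2027-01-02 gives 2026-03-02.
29 days remain in March 2026 after the 2nd (31 − 2).
Full months from April 2026 through June 2028 contribute their day counts.
Then 25 days into July 2028.
Total: 29 + 30 + 31 + 30 + 31 + 31 + 30 + 31 + 30 + 31 + 31 + 28 + 31 + 30 + 31 + 30 + 31 + 31 + 30 + 31 + 30 + 31 + 31 + 29 + 31 + 30 + 31 + 30 + 25 = 876.

876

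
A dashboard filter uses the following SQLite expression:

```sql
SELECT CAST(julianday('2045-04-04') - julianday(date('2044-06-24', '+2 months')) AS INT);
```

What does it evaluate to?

223

Adding +2 months to 2044-06-24 gives 2044-08-24.
7 days remain in August 2044 after the 24th (31 − 24).
Full months from September 2044 through March 2045 contribute their day counts.
Then 4 days into April 2045.
Total: 7 + 30 + 31 + 30 + 31 + 31 + 28 + 31 + 4 = 223.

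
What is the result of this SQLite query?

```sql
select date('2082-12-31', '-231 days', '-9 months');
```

Applying '-231 days' to 2082-12-31: counting 231 days back gives 2082-05-14.
Adding -9 months to 2082-05-14 gives 2081-08-14.

2081-08-14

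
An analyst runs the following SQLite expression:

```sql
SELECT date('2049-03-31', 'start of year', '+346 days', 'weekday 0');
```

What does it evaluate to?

`start of year` rewinds 2049-03-31 to 2049-01-01.
Applying '+346 days' to 2049-01-01: counting 346 days forward gives 2049-12-13.
`weekday 0` advances to the next Sunday; 2049-12-13 is a Monday, so it moves forward to 2049-12-19.

2049-12-19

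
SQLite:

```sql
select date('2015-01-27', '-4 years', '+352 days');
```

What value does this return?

Adding -4 years to 2015-01-27 gives 2011-01-27.
Applying '+352 days' to 2011-01-27: counting 352 days forward gives 2012-01-14.

2012-01-14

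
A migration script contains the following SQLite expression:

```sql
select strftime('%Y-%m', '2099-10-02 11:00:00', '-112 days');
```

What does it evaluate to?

2099-06

First apply '-112 days': 2099-10-02 11:00:00 → 2099-06-12 11:00:00.
`%Y-%m` extracts the year-month: 2099-06.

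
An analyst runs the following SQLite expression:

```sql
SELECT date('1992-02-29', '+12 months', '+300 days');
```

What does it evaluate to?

1993-12-26

Adding +12 months to 1992-02-29 targets 1993-02-29. February 1993 has only 28 days, so SQLite normalizes the 1-day overflow forward to 1993-03-01.
Applying '+300 days' to 1993-03-01: counting 300 days forward gives 1993-12-26.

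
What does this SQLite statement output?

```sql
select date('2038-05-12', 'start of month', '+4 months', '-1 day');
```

`start of month` rewinds 2038-05-12 to 2038-05-01.
Adding +4 months to 2038-05-01 gives 2038-09-01.
Going back 1 day from 2038-09-01 reaches 2038-08-31 (last day of August, 31 days).

2038-08-31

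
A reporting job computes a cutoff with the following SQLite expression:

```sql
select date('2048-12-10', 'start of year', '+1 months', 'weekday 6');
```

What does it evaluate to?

`start of year` rewinds 2048-12-10 to 2048-01-01.
Adding +1 month to 2048-01-01 gives 2048-02-01.
`weekday 6` advances to the next Saturday; 2048-02-01 is already a Saturday, so it stays at 2048-02-01.

2048-02-01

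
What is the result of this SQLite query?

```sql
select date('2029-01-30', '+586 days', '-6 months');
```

Applying '+586 days' to 2029-01-30: counting 586 days forward gives 2030-09-08.
Adding -6 months to 2030-09-08 gives 2030-03-08.

2030-03-08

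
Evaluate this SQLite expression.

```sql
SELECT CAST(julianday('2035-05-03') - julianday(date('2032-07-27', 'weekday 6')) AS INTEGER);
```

`weekday 6` advances to the next Saturday; 2032-07-27 is a Tuesday, so it moves forward to 2032-07-31.
0 days remain in July 2032 after the 31st (31 − 31).
Full months from August 2032 through April 2035 contribute their day counts.
Then 3 days into May 2035.
Total: 0 + 31 + 30 + 31 + 30 + 31 + 31 + 28 + 31 + 30 + 31 + 30 + 31 + 31 + 30 + 31 + 30 + 31 + 31 + 28 + 31 + 30 + 31 + 30 + 31 + 31 + 30 + 31 + 30 + 31 + 31 + 28 + 31 + 30 + 3 = 1006.

1006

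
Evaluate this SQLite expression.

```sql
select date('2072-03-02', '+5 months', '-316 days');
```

Adding +5 months to 2072-03-02 gives 2072-08-02.
Applying '-316 days' to 2072-08-02: counting 316 days back gives 2071-09-21.

2071-09-21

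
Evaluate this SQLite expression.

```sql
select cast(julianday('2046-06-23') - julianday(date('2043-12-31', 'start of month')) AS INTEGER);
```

`start of month` rewinds 2043-12-31 to 2043-12-01.
30 days remain in December 2043 after the 1st (31 − 1).
Full months from January 2044 through May 2046 contribute their day counts.
Then 23 days into June 2046.
Total: 30 + 31 + 29 + 31 + 30 + 31 + 30 + 31 + 31 + 30 + 31 + 30 + 31 + 31 + 28 + 31 + 30 + 31 + 30 + 31 + 31 + 30 + 31 + 30 + 31 + 31 + 28 + 31 + 30 + 31 + 23 = 935.

935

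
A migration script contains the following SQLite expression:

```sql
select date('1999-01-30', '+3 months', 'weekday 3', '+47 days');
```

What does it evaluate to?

Adding +3 months to 1999-01-30 gives 1999-04-30.
`weekday 3` advances to the next Wednesday; 1999-04-30 is a Friday, so it moves forward to 1999-05-05.
Applying '+47 days' to 1999-05-05: counting 47 days forward gives 1999-06-21.

1999-06-21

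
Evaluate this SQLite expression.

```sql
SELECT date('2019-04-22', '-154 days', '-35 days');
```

2018-10-15

Applying '-154 days' to 2019-04-22: counting 154 days back gives 2018-11-19.
Going back 19 days from 2018-11-19 reaches 2018-10-31 (last day of October, 31 days).
Going back 16 days within October lands on 2018-10-15.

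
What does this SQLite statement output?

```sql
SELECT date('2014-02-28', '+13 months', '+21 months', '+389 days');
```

Adding +13 months to 2014-02-28 gives 2015-03-28.
Adding +21 months to 2015-03-28 gives 2016-12-28.
Applying '+389 days' to 2016-12-28: counting 389 days forward gives 2018-01-21.

2018-01-21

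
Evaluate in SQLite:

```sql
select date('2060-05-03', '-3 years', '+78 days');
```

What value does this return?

2057-07-20

Adding -3 years to 2060-05-03 gives 2057-05-03.
Applying '+78 days' to 2057-05-03: counting 78 days forward gives 2057-07-20.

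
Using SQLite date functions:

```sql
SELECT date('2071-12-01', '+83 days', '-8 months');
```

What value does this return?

Applying '+83 days' to 2071-12-01: counting 83 days forward gives 2072-02-22.
Adding -8 months to 2072-02-22 gives 2071-06-22.

2071-06-22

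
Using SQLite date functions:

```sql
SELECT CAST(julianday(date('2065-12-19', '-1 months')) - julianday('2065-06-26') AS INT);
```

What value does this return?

Adding -1 month to 2065-12-19 gives 2065-11-19.
4 days remain in June 2065 after the 26th (30 − 26).
July 2065: 31 days.
August 2065: 31 days.
September 2065: 30 days.
October 2065: 31 days.
Then 19 days into November 2065.
Total: 4 + 31 + 31 + 30 + 31 + 19 = 146.

146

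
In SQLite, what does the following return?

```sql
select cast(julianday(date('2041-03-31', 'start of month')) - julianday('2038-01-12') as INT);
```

`start of month` rewinds 2041-03-31 to 2041-03-01.
19 days remain in January 2038 after the 12th (31 − 12).
Full months from February 2038 through February 2041 contribute their day counts.
Then 1 day into March 2041.
Total: 19 + 28 + 31 + 30 + 31 + 30 + 31 + 31 + 30 + 31 + 30 + 31 + 31 + 28 + 31 + 30 + 31 + 30 + 31 + 31 + 30 + 31 + 30 + 31 + 31 + 29 + 31 + 30 + 31 + 30 + 31 + 31 + 30 + 31 + 30 + 31 + 31 + 28 + 1 = 1144.

1144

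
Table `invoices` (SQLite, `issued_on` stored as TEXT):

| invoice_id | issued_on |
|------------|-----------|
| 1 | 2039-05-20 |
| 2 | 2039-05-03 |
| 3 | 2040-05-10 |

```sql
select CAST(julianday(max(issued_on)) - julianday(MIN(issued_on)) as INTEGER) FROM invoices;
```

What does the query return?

373

MIN = 2039-05-03, MAX = 2040-05-10.
28 days remain in May 2039 after the 3rd (31 − 3).
Full months from June 2039 through April 2040 contribute their day counts.
Then 10 days into May 2040.
Total: 28 + 30 + 31 + 31 + 30 + 31 + 30 + 31 + 31 + 29 + 31 + 30 + 10 = 373.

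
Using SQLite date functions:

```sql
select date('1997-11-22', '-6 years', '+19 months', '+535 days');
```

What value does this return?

1994-12-09

Adding -6 years to 1997-11-22 gives 1991-11-22.
Adding +19 months to 1991-11-22 gives 1993-06-22.
Applying '+535 days' to 1993-06-22: counting 535 days forward gives 1994-12-09.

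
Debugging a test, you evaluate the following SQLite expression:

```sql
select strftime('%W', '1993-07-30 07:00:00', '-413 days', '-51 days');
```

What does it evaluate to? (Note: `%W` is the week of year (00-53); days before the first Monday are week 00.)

First apply '-413 days', '-51 days': 1993-07-30 07:00:00 → 1992-04-22 07:00:00.
1992-04-22 is a Wednesday. SQLite's %W counts Mondays since the year started; the result is 16.

16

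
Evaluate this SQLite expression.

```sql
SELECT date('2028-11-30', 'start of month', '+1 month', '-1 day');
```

2028-11-30

`start of month` rewinds 2028-11-30 to 2028-11-01.
Adding +1 month to 2028-11-01 gives 2028-12-01.
Going back 1 day from 2028-12-01 reaches 2028-11-30 (last day of November, 30 days).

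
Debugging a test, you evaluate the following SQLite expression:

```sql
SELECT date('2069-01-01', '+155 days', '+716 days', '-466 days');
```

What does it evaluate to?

2070-02-10

Applying '+155 days' to 2069-01-01: counting 155 days forward gives 2069-06-05.
Applying '+716 days' to 2069-06-05: counting 716 days forward gives 2071-05-22.
Applying '-466 days' to 2071-05-22: counting 466 days back gives 2070-02-10.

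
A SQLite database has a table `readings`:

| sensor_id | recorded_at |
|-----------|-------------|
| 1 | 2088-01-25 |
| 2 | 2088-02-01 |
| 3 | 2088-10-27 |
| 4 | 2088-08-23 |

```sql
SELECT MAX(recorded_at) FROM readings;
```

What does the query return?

MAX over {2088-01-25, 2088-02-01, 2088-08-23, 2088-10-27}.

2088-10-27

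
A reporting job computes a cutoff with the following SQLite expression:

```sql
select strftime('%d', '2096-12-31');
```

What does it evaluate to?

`%d` extracts the 2-digit day of month: 31.

31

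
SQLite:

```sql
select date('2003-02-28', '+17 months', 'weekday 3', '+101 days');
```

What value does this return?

2004-11-06

Adding +17 months to 2003-02-28 gives 2004-07-28.
`weekday 3` advances to the next Wednesday; 2004-07-28 is already a Wednesday, so it stays at 2004-07-28.
Applying '+101 days' to 2004-07-28: counting 101 days forward gives 2004-11-06.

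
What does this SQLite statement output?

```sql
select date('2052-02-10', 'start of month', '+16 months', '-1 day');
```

`start of month` rewinds 2052-02-10 to 2052-02-01.
Adding +16 months to 2052-02-01 gives 2053-06-01.
Going back 1 day from 2053-06-01 reaches 2053-05-31 (last day of May, 31 days).

2053-05-31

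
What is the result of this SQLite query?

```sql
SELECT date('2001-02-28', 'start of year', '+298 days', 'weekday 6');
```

`start of year` rewinds 2001-02-28 to 2001-01-01.
Applying '+298 days' to 2001-01-01: counting 298 days forward gives 2001-10-26.
`weekday 6` advances to the next Saturday; 2001-10-26 is a Friday, so it moves forward to 2001-10-27.

2001-10-27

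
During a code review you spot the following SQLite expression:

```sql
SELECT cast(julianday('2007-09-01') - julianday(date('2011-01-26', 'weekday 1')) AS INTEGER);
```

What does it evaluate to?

-1248

`weekday 1` advances to the next Monday; 2011-01-26 is a Wednesday, so it moves forward to 2011-01-31.
29 days remain in September 2007 after the 1st (30 − 1).
Full months from October 2007 through December 2010 contribute their day counts.
Then 31 days into January 2011.
Total: 29 + 31 + 30 + 31 + 31 + 29 + 31 + 30 + 31 + 30 + 31 + 31 + 30 + 31 + 30 + 31 + 31 + 28 + 31 + 30 + 31 + 30 + 31 + 31 + 30 + 31 + 30 + 31 + 31 + 28 + 31 + 30 + 31 + 30 + 31 + 31 + 30 + 31 + 30 + 31 + 31 = 1248.
The subtraction is earlier − later, so the result is −1248 → -1248.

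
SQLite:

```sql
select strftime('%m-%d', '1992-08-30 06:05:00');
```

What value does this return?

`%m-%d` extracts the month-day: 08-30.

08-30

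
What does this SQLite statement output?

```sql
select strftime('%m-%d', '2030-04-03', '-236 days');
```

First apply '-236 days': 2030-04-03 → 2029-08-10.
`%m-%d` extracts the month-day: 08-10.

08-10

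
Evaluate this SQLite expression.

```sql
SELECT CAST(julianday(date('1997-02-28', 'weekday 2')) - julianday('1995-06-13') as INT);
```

`weekday 2` advances to the next Tuesday; 1997-02-28 is a Friday, so it moves forward to 1997-03-04.
17 days remain in June 1995 after the 13th (30 − 13).
Full months from July 1995 through February 1997 contribute their day counts.
Then 4 days into March 1997.
Total: 17 + 31 + 31 + 30 + 31 + 30 + 31 + 31 + 29 + 31 + 30 + 31 + 30 + 31 + 31 + 30 + 31 + 30 + 31 + 31 + 28 + 4 = 630.

630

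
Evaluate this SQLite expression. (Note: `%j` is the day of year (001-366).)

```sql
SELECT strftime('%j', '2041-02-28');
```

Day-of-year for 2041-02-28: days since 2041-01-01 inclusive = 59, zero-padded to 059.

059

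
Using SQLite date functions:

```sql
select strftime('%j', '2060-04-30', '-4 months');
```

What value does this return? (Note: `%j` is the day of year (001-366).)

First apply '-4 months': 2060-04-30 → 2059-12-30.
Day-of-year for 2059-12-30: days since 2059-01-01 inclusive = 364, zero-padded to 364.

364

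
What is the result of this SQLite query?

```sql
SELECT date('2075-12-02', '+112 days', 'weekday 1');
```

Applying '+112 days' to 2075-12-02: counting 112 days forward gives 2076-03-23.
`weekday 1` advances to the next Monday; 2076-03-23 is already a Monday, so it stays at 2076-03-23.

2076-03-23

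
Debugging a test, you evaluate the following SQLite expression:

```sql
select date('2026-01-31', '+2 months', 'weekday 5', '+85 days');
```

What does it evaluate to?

Adding +2 months to 2026-01-31 gives 2026-03-31.
`weekday 5` advances to the next Friday; 2026-03-31 is a Tuesday, so it moves forward to 2026-04-03.
Applying '+85 days' to 2026-04-03: counting 85 days forward gives 2026-06-27.

2026-06-27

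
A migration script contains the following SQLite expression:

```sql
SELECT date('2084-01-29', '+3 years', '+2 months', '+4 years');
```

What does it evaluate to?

2091-03-29

Adding +3 years to 2084-01-29 gives 2087-01-29.
Adding +2 months to 2087-01-29 gives 2087-03-29.
Adding +4 years to 2087-03-29 gives 2091-03-29.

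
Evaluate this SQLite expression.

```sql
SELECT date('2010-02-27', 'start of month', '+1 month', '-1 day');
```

2010-02-28

`start of month` rewinds 2010-02-27 to 2010-02-01.
Adding +1 month to 2010-02-01 gives 2010-03-01.
Going back 1 day from 2010-03-01 reaches 2010-02-28 (last day of February, 28 days).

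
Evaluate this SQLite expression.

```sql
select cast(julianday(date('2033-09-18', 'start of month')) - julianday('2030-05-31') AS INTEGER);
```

`start of month` rewinds 2033-09-18 to 2033-09-01.
0 days remain in May 2030 after the 31st (31 − 31).
Full months from June 2030 through August 2033 contribute their day counts.
Then 1 day into September 2033.
Total: 0 + 30 + 31 + 31 + 30 + 31 + 30 + 31 + 31 + 28 + 31 + 30 + 31 + 30 + 31 + 31 + 30 + 31 + 30 + 31 + 31 + 29 + 31 + 30 + 31 + 30 + 31 + 31 + 30 + 31 + 30 + 31 + 31 + 28 + 31 + 30 + 31 + 30 + 31 + 31 + 1 = 1189.

1189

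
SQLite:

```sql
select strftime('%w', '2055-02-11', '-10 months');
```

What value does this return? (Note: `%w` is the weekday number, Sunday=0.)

6

First apply '-10 months': 2055-02-11 → 2054-04-11.
2054-04-11 is a Saturday; with Sunday=0 that is 6.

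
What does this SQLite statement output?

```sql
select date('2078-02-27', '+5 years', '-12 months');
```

Adding +5 years to 2078-02-27 gives 2083-02-27.
Adding -12 months to 2083-02-27 gives 2082-02-27.

2082-02-27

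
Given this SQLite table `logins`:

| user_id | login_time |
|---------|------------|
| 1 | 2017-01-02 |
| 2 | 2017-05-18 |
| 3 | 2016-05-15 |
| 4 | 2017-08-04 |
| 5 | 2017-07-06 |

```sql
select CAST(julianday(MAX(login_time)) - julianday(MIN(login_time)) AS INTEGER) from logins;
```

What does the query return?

MIN = 2016-05-15, MAX = 2017-08-04.
16 days remain in May 2016 after the 15th (31 − 15).
Full months from June 2016 through July 2017 contribute their day counts.
Then 4 days into August 2017.
Total: 16 + 30 + 31 + 31 + 30 + 31 + 30 + 31 + 31 + 28 + 31 + 30 + 31 + 30 + 31 + 4 = 446.

446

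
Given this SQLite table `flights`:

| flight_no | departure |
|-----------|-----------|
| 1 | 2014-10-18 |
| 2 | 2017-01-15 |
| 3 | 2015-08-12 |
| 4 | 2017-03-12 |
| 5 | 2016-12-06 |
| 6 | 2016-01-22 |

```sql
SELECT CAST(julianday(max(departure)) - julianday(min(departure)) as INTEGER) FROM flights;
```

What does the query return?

MIN = 2014-10-18, MAX = 2017-03-12.
13 days remain in October 2014 after the 18th (31 − 18).
Full months from November 2014 through February 2017 contribute their day counts.
Then 12 days into March 2017.
Total: 13 + 30 + 31 + 31 + 28 + 31 + 30 + 31 + 30 + 31 + 31 + 30 + 31 + 30 + 31 + 31 + 29 + 31 + 30 + 31 + 30 + 31 + 31 + 30 + 31 + 30 + 31 + 31 + 28 + 12 = 876.

876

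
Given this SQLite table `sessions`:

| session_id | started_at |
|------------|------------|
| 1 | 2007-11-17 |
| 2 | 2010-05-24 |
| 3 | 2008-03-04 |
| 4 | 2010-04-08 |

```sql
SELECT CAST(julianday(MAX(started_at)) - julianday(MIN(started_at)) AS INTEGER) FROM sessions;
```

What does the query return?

MIN = 2007-11-17, MAX = 2010-05-24.
13 days remain in November 2007 after the 17th (30 − 17).
Full months from December 2007 through April 2010 contribute their day counts.
Then 24 days into May 2010.
Total: 13 + 31 + 31 + 29 + 31 + 30 + 31 + 30 + 31 + 31 + 30 + 31 + 30 + 31 + 31 + 28 + 31 + 30 + 31 + 30 + 31 + 31 + 30 + 31 + 30 + 31 + 31 + 28 + 31 + 30 + 24 = 919.

919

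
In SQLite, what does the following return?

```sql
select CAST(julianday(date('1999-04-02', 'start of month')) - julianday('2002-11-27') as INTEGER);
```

`start of month` rewinds 1999-04-02 to 1999-04-01.
29 days remain in April 1999 after the 1st (30 − 1).
Full months from May 1999 through October 2002 contribute their day counts.
Then 27 days into November 2002.
Total: 29 + 31 + 30 + 31 + 31 + 30 + 31 + 30 + 31 + 31 + 29 + 31 + 30 + 31 + 30 + 31 + 31 + 30 + 31 + 30 + 31 + 31 + 28 + 31 + 30 + 31 + 30 + 31 + 31 + 30 + 31 + 30 + 31 + 31 + 28 + 31 + 30 + 31 + 30 + 31 + 31 + 30 + 31 + 27 = 1336.
The subtraction is earlier − later, so the result is −1336 → -1336.

-1336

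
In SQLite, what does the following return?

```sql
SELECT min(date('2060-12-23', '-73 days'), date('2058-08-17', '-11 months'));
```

2057-09-17

date('2060-12-23', '-73 days') → 2060-10-11.
date('2058-08-17', '-11 months') → 2057-09-17.
Earlier of the two is 2057-09-17.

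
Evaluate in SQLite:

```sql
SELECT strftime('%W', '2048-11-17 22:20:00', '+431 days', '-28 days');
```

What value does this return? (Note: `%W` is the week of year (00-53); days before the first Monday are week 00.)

First apply '+431 days', '-28 days': 2048-11-17 22:20:00 → 2049-12-25 22:20:00.
2049-12-25 is a Saturday. SQLite's %W counts Mondays since the year started; the result is 51.

51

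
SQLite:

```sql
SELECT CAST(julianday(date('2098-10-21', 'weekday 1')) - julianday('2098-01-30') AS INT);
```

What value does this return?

`weekday 1` advances to the next Monday; 2098-10-21 is a Tuesday, so it moves forward to 2098-10-27.
1 day remains in January 2098 after the 30th (31 − 30).
Full months from February 2098 through September 2098 contribute their day counts.
Then 27 days into October 2098.
Total: 1 + 28 + 31 + 30 + 31 + 30 + 31 + 31 + 30 + 27 = 270.

270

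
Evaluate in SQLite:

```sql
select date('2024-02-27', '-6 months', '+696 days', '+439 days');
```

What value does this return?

2026-10-05

Adding -6 months to 2024-02-27 gives 2023-08-27.
Applying '+696 days' to 2023-08-27: counting 696 days forward gives 2025-07-23.
Applying '+439 days' to 2025-07-23: counting 439 days forward gives 2026-10-05.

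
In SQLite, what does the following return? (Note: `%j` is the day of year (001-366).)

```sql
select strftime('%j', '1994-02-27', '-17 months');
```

First apply '-17 months': 1994-02-27 → 1992-09-27.
Day-of-year for 1992-09-27: days since 1992-01-01 inclusive = 271, zero-padded to 271.

271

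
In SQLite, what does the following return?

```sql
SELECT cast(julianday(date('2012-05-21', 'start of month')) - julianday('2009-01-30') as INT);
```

1187

`start of month` rewinds 2012-05-21 to 2012-05-01.
1 day remains in January 2009 after the 30th (31 − 30).
Full months from February 2009 through April 2012 contribute their day counts.
Then 1 day into May 2012.
Total: 1 + 28 + 31 + 30 + 31 + 30 + 31 + 31 + 30 + 31 + 30 + 31 + 31 + 28 + 31 + 30 + 31 + 30 + 31 + 31 + 30 + 31 + 30 + 31 + 31 + 28 + 31 + 30 + 31 + 30 + 31 + 31 + 30 + 31 + 30 + 31 + 31 + 29 + 31 + 30 + 1 = 1187.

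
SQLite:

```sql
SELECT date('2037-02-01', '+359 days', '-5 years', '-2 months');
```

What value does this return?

Applying '+359 days' to 2037-02-01: counting 359 days forward gives 2038-01-26.
Adding -5 years to 2038-01-26 gives 2033-01-26.
Adding -2 months to 2033-01-26 gives 2032-11-26.

2032-11-26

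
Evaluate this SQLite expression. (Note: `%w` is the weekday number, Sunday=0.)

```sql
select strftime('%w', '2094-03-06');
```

6

2094-03-06 is a Saturday; with Sunday=0 that is 6.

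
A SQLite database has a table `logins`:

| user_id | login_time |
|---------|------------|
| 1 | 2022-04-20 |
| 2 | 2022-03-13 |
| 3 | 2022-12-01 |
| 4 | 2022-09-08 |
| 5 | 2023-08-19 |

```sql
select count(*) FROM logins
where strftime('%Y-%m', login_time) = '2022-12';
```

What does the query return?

Rows with year-month 2022-12: 2022-12-01 → 1.

1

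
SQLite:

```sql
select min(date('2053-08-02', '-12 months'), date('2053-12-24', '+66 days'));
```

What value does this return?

date('2053-08-02', '-12 months') → 2052-08-02.
date('2053-12-24', '+66 days') → 2054-02-28.
Earlier of the two is 2052-08-02.

2052-08-02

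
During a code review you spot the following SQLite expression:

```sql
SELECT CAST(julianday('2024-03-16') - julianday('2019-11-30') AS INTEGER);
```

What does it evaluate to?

0 days remain in November 2019 after the 30th (30 − 30).
Full months from December 2019 through February 2024 contribute their day counts.
Then 16 days into March 2024.
Total: 0 + 31 + 31 + 29 + 31 + 30 + 31 + 30 + 31 + 31 + 30 + 31 + 30 + 31 + 31 + 28 + 31 + 30 + 31 + 30 + 31 + 31 + 30 + 31 + 30 + 31 + 31 + 28 + 31 + 30 + 31 + 30 + 31 + 31 + 30 + 31 + 30 + 31 + 31 + 28 + 31 + 30 + 31 + 30 + 31 + 31 + 30 + 31 + 30 + 31 + 31 + 29 + 16 = 1568.

1568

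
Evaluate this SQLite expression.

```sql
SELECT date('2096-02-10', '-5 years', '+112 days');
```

2091-06-02

Adding -5 years to 2096-02-10 gives 2091-02-10.
Applying '+112 days' to 2091-02-10: counting 112 days forward gives 2091-06-02.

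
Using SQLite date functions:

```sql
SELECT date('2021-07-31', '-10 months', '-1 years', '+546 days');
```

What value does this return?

2021-03-30

Adding -10 months to 2021-07-31 targets 2020-09-31. September 2020 has only 30 days, so SQLite normalizes the 1-day overflow forward to 2020-10-01.
Adding -1 year to 2020-10-01 gives 2019-10-01.
Applying '+546 days' to 2019-10-01: counting 546 days forward gives 2021-03-30.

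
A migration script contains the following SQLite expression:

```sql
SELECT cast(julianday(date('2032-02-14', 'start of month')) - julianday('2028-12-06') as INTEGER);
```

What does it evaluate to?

1152

`start of month` rewinds 2032-02-14 to 2032-02-01.
25 days remain in December 2028 after the 6th (31 − 6).
Full months from January 2029 through January 2032 contribute their day counts.
Then 1 day into February 2032.
Total: 25 + 31 + 28 + 31 + 30 + 31 + 30 + 31 + 31 + 30 + 31 + 30 + 31 + 31 + 28 + 31 + 30 + 31 + 30 + 31 + 31 + 30 + 31 + 30 + 31 + 31 + 28 + 31 + 30 + 31 + 30 + 31 + 31 + 30 + 31 + 30 + 31 + 31 + 1 = 1152.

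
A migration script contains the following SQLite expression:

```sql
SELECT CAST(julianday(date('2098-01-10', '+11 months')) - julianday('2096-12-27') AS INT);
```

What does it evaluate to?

Adding +11 months to 2098-01-10 gives 2098-12-10.
4 days remain in December 2096 after the 27th (31 − 27).
Full months from January 2097 through November 2098 contribute their day counts.
Then 10 days into December 2098.
Total: 4 + 31 + 28 + 31 + 30 + 31 + 30 + 31 + 31 + 30 + 31 + 30 + 31 + 31 + 28 + 31 + 30 + 31 + 30 + 31 + 31 + 30 + 31 + 30 + 10 = 713.

713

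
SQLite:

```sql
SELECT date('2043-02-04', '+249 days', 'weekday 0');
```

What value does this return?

2043-10-11

Applying '+249 days' to 2043-02-04: counting 249 days forward gives 2043-10-11.
`weekday 0` advances to the next Sunday; 2043-10-11 is already a Sunday, so it stays at 2043-10-11.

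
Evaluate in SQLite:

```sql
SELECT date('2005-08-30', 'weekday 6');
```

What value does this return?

`weekday 6` advances to the next Saturday; 2005-08-30 is a Tuesday, so it moves forward to 2005-09-03.

2005-09-03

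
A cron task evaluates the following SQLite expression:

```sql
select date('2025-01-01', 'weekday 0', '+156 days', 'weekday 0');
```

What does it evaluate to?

`weekday 0` advances to the next Sunday; 2025-01-01 is a Wednesday, so it moves forward to 2025-01-05.
Applying '+156 days' to 2025-01-05: counting 156 days forward gives 2025-06-10.
`weekday 0` advances to the next Sunday; 2025-06-10 is a Tuesday, so it moves forward to 2025-06-15.

2025-06-15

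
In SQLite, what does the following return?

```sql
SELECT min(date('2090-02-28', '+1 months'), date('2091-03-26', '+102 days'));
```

date('2090-02-28', '+1 months') → 2090-03-28.
date('2091-03-26', '+102 days') → 2091-07-06.
Earlier of the two is 2090-03-28.

2090-03-28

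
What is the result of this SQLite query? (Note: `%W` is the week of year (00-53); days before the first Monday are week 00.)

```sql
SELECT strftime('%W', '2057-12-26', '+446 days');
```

First apply '+446 days': 2057-12-26 → 2059-03-17.
2059-03-17 is a Monday. SQLite's %W counts Mondays since the year started; the result is 11.

11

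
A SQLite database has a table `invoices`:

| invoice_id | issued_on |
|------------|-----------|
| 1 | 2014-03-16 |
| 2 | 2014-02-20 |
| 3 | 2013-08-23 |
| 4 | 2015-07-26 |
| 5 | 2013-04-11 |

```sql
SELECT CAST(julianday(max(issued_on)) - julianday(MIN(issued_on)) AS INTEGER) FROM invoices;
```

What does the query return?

836

MIN = 2013-04-11, MAX = 2015-07-26.
19 days remain in April 2013 after the 11th (30 − 11).
Full months from May 2013 through June 2015 contribute their day counts.
Then 26 days into July 2015.
Total: 19 + 31 + 30 + 31 + 31 + 30 + 31 + 30 + 31 + 31 + 28 + 31 + 30 + 31 + 30 + 31 + 31 + 30 + 31 + 30 + 31 + 31 + 28 + 31 + 30 + 31 + 30 + 26 = 836.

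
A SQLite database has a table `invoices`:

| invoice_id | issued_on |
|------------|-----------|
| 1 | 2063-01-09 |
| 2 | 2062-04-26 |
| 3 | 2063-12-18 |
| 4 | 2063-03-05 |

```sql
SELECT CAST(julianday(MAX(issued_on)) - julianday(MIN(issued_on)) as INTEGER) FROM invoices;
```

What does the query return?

601

MIN = 2062-04-26, MAX = 2063-12-18.
4 days remain in April 2062 after the 26th (30 − 26).
Full months from May 2062 through November 2063 contribute their day counts.
Then 18 days into December 2063.
Total: 4 + 31 + 30 + 31 + 31 + 30 + 31 + 30 + 31 + 31 + 28 + 31 + 30 + 31 + 30 + 31 + 31 + 30 + 31 + 30 + 18 = 601.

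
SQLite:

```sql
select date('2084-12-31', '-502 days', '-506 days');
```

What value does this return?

2082-03-29

Applying '-502 days' to 2084-12-31: counting 502 days back gives 2083-08-17.
Applying '-506 days' to 2083-08-17: counting 506 days back gives 2082-03-29.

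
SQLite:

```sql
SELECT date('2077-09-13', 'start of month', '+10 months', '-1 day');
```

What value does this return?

`start of month` rewinds 2077-09-13 to 2077-09-01.
Adding +10 months to 2077-09-01 gives 2078-07-01.
Going back 1 day from 2078-07-01 reaches 2078-06-30 (last day of June, 30 days).

2078-06-30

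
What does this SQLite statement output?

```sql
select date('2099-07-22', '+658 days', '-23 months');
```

2099-06-11

Applying '+658 days' to 2099-07-22: counting 658 days forward gives 2101-05-11.
Adding -23 months to 2101-05-11 gives 2099-06-11.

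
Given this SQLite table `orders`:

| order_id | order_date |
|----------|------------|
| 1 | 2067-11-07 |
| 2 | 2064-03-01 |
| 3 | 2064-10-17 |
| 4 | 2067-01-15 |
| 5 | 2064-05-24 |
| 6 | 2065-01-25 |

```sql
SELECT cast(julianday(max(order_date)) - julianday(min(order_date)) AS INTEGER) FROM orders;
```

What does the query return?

MIN = 2064-03-01, MAX = 2067-11-07.
30 days remain in March 2064 after the 1st (31 − 1).
Full months from April 2064 through October 2067 contribute their day counts.
Then 7 days into November 2067.
Total: 30 + 30 + 31 + 30 + 31 + 31 + 30 + 31 + 30 + 31 + 31 + 28 + 31 + 30 + 31 + 30 + 31 + 31 + 30 + 31 + 30 + 31 + 31 + 28 + 31 + 30 + 31 + 30 + 31 + 31 + 30 + 31 + 30 + 31 + 31 + 28 + 31 + 30 + 31 + 30 + 31 + 31 + 30 + 31 + 7 = 1346.

1346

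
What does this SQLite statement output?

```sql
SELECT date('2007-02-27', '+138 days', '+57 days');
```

Applying '+138 days' to 2007-02-27: counting 138 days forward gives 2007-07-15.
Applying '+57 days' to 2007-07-15: counting 57 days forward gives 2007-09-10.

2007-09-10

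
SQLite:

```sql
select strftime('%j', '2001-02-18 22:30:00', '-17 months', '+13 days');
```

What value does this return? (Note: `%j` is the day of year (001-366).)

274

First apply '-17 months', '+13 days': 2001-02-18 22:30:00 → 1999-10-01 22:30:00.
Day-of-year for 1999-10-01: days since 1999-01-01 inclusive = 274, zero-padded to 274.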